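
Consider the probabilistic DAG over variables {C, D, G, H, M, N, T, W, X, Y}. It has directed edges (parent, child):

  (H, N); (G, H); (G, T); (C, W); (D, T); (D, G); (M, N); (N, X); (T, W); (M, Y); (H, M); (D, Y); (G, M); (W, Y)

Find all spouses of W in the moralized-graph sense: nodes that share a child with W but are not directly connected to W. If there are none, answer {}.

Children of W: Y.
  Y's other parents are D, M.
Excluding nodes already adjacent to W (C, T, Y), the co-parent-only contribution is {D, M}.

{D, M}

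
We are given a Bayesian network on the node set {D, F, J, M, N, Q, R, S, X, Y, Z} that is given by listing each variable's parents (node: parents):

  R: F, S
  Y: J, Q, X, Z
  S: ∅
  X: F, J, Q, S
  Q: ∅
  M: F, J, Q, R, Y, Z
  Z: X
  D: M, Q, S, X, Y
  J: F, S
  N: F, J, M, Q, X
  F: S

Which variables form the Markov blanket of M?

{D, F, J, N, Q, R, S, X, Y, Z}

A node's Markov blanket = Pa ∪ Ch ∪ (parents of Ch other than the node itself).
M's children: D, N.
Parents of M: F, J, Q, R, Y, Z.
Other parents of M's children:
  D: Q, S, X, Y
  N: F, J, Q, X
So the Markov blanket of M is {D, F, J, N, Q, R, S, X, Y, Z}.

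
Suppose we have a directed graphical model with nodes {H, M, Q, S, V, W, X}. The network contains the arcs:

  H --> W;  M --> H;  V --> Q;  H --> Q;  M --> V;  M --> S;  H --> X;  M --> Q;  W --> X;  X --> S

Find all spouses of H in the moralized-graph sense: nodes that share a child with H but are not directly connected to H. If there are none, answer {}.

{V}

Children of H: Q, W, X.
  W has no other parent.
  X's other parent is W.
  Q's other parents are M, V.
Excluding nodes already adjacent to H (M, Q, W, X), the co-parent-only contribution is {V}.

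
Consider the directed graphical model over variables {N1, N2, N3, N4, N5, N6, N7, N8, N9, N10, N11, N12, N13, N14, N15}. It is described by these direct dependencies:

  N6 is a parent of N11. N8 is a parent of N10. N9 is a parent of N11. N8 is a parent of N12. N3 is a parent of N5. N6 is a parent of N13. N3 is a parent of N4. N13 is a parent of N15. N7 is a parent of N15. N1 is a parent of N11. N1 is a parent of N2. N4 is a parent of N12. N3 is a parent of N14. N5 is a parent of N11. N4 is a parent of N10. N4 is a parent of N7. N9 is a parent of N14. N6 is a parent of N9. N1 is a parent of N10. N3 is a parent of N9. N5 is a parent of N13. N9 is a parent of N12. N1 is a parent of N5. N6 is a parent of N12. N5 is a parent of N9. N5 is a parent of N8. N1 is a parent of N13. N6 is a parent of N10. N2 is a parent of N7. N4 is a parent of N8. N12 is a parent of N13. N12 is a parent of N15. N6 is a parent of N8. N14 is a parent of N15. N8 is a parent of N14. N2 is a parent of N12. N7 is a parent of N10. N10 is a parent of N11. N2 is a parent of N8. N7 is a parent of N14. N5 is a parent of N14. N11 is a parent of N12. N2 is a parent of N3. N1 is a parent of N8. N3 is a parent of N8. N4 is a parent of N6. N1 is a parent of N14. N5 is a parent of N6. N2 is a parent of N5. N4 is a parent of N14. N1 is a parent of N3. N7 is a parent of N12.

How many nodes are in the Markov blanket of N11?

N11's parents: N1, N5, N6, N9, N10.
Children of N11: N12.
Co-parents of N11 (other parents of its children):
  N12's other parents are N2, N4, N6, N7, N8, N9.
MB(N11) = {N1, N2, N4, N5, N6, N7, N8, N9, N10, N12}, which has 10 nodes.

10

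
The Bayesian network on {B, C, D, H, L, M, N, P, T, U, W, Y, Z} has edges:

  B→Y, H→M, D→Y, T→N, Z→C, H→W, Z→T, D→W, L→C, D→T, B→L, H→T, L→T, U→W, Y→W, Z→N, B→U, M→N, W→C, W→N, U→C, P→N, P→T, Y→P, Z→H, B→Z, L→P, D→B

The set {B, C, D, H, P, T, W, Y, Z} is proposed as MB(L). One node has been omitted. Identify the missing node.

U

Pa(L) = {B}.
Children of L: C, P, T.
Other parents of L's children:
  P also has parent Y.
  C also has parents U, W, Z.
  T's other parents are D, H, P, Z.
MB(L) = {B, C, D, H, P, T, U, W, Y, Z}.
Comparing with the claimed set, U is missing.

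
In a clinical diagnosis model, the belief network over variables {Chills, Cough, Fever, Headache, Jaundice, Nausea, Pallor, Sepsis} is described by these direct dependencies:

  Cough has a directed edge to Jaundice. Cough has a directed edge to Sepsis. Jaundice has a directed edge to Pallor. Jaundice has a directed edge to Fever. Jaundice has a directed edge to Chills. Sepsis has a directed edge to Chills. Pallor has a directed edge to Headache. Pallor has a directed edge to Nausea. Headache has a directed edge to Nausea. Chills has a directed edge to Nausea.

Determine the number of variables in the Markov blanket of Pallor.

4

Pallor has children Headache, Nausea.
Pa(Pallor) = {Jaundice}.
Other parents of Pallor's children:
  Headache has no other parent.
  Nausea also has parents Chills, Headache.
MB(Pallor) = {Chills, Headache, Jaundice, Nausea}, which has 4 nodes.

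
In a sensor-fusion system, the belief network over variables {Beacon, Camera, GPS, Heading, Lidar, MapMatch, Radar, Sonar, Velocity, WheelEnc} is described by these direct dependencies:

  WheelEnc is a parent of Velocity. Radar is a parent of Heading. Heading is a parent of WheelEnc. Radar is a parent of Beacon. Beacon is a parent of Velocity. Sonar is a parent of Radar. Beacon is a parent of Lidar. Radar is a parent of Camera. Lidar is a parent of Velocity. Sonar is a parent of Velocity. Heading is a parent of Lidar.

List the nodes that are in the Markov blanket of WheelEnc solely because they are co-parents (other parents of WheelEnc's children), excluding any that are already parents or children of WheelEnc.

{Beacon, Lidar, Sonar}

Children of WheelEnc: Velocity.
  parents(Velocity) \ {WheelEnc} = {Beacon, Lidar, Sonar}.
Excluding nodes already adjacent to WheelEnc (Heading, Velocity), the co-parent-only contribution is {Beacon, Lidar, Sonar}.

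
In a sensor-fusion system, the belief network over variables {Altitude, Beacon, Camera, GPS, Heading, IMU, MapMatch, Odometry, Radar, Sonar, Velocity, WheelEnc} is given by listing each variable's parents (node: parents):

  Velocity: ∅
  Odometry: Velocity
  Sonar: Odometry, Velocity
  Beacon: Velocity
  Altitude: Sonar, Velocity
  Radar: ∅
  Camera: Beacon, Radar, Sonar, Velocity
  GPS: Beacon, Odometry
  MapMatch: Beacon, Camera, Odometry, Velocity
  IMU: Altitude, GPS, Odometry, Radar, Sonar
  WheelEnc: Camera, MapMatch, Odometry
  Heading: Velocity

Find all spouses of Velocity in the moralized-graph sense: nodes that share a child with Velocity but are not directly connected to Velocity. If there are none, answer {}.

{Radar}

Children of Velocity: Altitude, Beacon, Camera, Heading, MapMatch, Odometry, Sonar.
  Odometry: —
  Sonar: Odometry
  Beacon: —
  Altitude: Sonar
  Camera: Beacon, Radar, Sonar
  MapMatch: Beacon, Camera, Odometry
  Heading: —
Excluding nodes already adjacent to Velocity (Altitude, Beacon, Camera, Heading, MapMatch, Odometry, Sonar), the co-parent-only contribution is {Radar}.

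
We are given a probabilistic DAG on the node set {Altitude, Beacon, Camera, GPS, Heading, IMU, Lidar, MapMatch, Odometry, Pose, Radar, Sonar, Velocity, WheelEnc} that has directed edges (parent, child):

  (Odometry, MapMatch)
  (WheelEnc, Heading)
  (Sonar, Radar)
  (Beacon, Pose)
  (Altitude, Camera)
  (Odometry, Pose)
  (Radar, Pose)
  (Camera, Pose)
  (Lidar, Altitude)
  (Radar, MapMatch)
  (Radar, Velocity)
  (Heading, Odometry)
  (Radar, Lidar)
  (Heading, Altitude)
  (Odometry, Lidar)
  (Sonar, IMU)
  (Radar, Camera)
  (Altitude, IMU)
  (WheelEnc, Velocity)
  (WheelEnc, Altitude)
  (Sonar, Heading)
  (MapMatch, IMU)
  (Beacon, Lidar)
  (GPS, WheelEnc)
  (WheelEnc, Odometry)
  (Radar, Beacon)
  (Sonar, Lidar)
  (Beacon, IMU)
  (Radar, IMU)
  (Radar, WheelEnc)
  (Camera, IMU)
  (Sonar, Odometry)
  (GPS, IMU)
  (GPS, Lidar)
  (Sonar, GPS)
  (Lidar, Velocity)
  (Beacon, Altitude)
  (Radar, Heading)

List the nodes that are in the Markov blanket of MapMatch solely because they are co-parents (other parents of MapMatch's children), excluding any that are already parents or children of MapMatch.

Children of MapMatch: IMU.
  IMU also has parents Altitude, Beacon, Camera, GPS, Radar, Sonar.
Excluding nodes already adjacent to MapMatch (IMU, Odometry, Radar), the co-parent-only contribution is {Altitude, Beacon, Camera, GPS, Sonar}.

{Altitude, Beacon, Camera, GPS, Sonar}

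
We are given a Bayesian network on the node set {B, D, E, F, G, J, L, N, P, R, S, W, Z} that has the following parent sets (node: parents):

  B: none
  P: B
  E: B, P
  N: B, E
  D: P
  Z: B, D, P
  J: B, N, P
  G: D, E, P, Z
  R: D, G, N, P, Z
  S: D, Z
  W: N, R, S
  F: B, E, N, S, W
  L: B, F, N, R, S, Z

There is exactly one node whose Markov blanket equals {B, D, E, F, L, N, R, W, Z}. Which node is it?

S

The target node must have every member of {B, D, E, F, L, N, R, W, Z} as a parent, child, or co-parent, and no others.
Parents of S: D, Z; children: F, L, W; co-parents: B, E, F, N, R, W, Z.
These exactly cover the given set, so the node is S.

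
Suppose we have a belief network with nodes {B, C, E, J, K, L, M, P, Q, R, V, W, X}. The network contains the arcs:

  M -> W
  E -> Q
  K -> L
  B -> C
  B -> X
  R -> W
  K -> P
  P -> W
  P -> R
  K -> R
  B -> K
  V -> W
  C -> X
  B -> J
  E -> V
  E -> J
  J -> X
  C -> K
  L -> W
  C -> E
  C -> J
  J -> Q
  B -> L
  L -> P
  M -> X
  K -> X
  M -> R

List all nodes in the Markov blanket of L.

Children of L: P, W.
Parents of L: B, K.
Other parents of L's children:
  P: K
  W: M, P, R, V
So the Markov blanket of L is {B, K, M, P, R, V, W}.

{B, K, M, P, R, V, W}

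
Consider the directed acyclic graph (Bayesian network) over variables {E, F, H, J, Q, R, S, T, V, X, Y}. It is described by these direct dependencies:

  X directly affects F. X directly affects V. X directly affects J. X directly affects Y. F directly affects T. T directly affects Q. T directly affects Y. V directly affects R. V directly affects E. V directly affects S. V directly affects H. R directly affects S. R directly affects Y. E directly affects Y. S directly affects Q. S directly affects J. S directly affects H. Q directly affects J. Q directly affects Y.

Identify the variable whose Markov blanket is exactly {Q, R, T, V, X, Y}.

The target node must have every member of {Q, R, T, V, X, Y} as a parent, child, or co-parent, and no others.
Parents of E: V; children: Y; co-parents: Q, R, T, X.
These exactly cover the given set, so the node is E.

E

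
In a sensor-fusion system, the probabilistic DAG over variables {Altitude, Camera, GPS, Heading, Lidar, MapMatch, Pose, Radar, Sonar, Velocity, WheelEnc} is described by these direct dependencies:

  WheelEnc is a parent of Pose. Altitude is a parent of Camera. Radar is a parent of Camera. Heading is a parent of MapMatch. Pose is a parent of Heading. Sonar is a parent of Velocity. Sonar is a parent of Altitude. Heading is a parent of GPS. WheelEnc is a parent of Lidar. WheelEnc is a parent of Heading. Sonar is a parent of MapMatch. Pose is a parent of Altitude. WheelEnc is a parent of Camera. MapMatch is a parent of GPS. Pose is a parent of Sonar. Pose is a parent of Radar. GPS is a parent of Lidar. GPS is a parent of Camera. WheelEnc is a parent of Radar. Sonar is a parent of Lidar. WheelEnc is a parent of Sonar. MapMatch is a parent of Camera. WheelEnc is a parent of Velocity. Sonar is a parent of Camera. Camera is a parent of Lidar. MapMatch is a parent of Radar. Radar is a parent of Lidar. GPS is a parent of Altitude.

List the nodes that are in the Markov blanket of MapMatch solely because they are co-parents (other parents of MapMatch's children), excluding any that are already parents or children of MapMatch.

{Altitude, Pose, WheelEnc}

Children of MapMatch: Camera, GPS, Radar.
  GPS: Heading
  Radar: Pose, WheelEnc
  Camera: Altitude, GPS, Radar, Sonar, WheelEnc
Excluding nodes already adjacent to MapMatch (Camera, GPS, Heading, Radar, Sonar), the co-parent-only contribution is {Altitude, Pose, WheelEnc}.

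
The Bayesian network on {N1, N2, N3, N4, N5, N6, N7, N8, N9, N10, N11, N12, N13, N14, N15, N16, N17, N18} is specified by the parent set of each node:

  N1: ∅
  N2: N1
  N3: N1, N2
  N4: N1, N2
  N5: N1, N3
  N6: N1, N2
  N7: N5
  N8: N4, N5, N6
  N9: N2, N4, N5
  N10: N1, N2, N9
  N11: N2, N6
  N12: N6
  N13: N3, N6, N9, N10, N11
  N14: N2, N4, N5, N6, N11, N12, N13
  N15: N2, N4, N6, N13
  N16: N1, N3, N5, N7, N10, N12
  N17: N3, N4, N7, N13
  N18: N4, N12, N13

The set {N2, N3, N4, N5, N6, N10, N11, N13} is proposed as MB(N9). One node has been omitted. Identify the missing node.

N1

By definition, MB(N9) is built from N9's parents, N9's children, and the co-parents of N9.
N9 has parents N2, N4, N5.
N9's children: N10, N13.
Parents of each child, excluding N9:
  parents(N10) \ {N9} = {N1, N2}.
  parents(N13) \ {N9} = {N3, N6, N10, N11}.
MB(N9) = {N1, N2, N3, N4, N5, N6, N10, N11, N13}.
Comparing with the claimed set, N1 is missing.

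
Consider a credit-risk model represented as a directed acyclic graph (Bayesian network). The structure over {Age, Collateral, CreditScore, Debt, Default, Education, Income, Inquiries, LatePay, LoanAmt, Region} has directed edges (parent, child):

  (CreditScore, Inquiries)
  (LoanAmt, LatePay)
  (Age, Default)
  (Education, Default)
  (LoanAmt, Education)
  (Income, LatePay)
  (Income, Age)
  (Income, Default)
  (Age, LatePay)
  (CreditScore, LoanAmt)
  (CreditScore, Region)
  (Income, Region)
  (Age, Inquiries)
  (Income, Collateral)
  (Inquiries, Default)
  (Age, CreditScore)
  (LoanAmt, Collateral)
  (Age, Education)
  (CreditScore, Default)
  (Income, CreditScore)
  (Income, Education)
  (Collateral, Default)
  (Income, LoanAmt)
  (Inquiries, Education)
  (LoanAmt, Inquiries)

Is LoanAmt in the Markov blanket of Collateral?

LoanAmt is a parent of Collateral.
So LoanAmt ∈ MB(Collateral).

Yes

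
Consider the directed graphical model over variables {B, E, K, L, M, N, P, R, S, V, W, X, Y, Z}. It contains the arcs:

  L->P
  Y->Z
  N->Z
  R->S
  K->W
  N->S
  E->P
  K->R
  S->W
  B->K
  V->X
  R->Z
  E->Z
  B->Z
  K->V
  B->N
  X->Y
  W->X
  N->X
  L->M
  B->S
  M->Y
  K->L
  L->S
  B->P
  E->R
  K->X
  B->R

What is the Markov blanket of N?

By definition, MB(N) is built from N's parents, N's children, and the co-parents of N.
Pa(N) = {B}.
N has children S, X, Z.
Parents of each child, excluding N:
  S: B, L, R
  X: K, V, W
  Z: B, E, R, Y
Taking the union gives {B, E, K, L, R, S, V, W, X, Y, Z}.

{B, E, K, L, R, S, V, W, X, Y, Z}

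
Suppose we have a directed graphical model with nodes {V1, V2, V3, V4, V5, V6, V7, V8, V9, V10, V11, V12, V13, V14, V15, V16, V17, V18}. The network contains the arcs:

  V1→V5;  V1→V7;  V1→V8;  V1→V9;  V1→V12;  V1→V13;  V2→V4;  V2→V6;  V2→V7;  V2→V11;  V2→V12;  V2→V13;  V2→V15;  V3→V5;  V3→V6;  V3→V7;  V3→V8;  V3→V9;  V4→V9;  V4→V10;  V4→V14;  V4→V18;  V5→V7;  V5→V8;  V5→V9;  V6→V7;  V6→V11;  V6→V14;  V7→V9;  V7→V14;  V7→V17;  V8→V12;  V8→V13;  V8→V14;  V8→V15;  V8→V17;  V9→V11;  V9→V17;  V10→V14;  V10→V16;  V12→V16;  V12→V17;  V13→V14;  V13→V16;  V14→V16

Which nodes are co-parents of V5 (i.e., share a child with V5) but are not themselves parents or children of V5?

{V2, V4, V6}

Children of V5: V7, V8, V9.
  V7: V1, V2, V3, V6
  V8: V1, V3
  V9: V1, V3, V4, V7
Excluding nodes already adjacent to V5 (V1, V3, V7, V8, V9), the co-parent-only contribution is {V2, V4, V6}.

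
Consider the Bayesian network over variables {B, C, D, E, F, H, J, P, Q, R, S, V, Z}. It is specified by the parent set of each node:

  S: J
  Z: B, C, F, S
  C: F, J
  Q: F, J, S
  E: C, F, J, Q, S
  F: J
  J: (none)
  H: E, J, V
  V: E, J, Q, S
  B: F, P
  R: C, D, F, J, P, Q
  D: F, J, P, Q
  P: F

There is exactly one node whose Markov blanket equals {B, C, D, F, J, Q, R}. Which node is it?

The target node must have every member of {B, C, D, F, J, Q, R} as a parent, child, or co-parent, and no others.
Parents of P: F; children: B, D, R; co-parents: C, D, F, J, Q.
These exactly cover the given set, so the node is P.

P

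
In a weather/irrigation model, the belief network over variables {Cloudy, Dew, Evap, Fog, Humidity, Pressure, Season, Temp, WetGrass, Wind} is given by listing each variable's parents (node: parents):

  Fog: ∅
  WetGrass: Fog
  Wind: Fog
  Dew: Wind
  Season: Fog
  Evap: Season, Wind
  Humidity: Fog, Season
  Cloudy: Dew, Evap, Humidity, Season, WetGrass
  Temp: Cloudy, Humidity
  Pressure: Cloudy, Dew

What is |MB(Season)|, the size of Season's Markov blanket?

7

The Markov blanket of a node is its parents, its children, and the other parents of its children.
Ch(Season) = {Cloudy, Evap, Humidity}.
Pa(Season) = {Fog}.
Parents of each child, excluding Season:
  Evap: Wind
  Humidity: Fog
  Cloudy: Dew, Evap, Humidity, WetGrass
MB(Season) = {Cloudy, Dew, Evap, Fog, Humidity, WetGrass, Wind}, which has 7 nodes.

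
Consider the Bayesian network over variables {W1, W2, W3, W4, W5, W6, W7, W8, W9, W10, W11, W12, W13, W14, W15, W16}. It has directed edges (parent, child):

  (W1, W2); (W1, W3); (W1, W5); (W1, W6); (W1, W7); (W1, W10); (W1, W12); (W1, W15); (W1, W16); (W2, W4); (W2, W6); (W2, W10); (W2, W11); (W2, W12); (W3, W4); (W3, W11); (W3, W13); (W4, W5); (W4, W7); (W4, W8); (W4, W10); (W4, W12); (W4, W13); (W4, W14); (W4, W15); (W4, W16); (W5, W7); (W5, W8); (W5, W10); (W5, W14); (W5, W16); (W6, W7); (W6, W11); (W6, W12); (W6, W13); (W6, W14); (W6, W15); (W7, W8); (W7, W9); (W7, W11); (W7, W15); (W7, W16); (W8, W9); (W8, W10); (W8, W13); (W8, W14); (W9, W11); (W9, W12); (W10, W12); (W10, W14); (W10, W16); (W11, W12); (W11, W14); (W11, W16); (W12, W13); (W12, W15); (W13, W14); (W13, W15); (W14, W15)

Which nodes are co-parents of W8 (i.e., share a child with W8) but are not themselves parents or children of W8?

{W1, W2, W3, W6, W11, W12}

Children of W8: W9, W10, W13, W14.
  W9's other parent is W7.
  parents(W10) \ {W8} = {W1, W2, W4, W5}.
  parents(W13) \ {W8} = {W3, W4, W6, W12}.
  parents(W14) \ {W8} = {W4, W5, W6, W10, W11, W13}.
Excluding nodes already adjacent to W8 (W4, W5, W7, W9, W10, W13, W14), the co-parent-only contribution is {W1, W2, W3, W6, W11, W12}.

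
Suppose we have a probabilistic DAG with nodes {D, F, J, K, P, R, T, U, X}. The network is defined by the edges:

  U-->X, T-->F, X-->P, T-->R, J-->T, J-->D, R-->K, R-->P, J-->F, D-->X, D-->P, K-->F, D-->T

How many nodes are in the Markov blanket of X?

By definition, MB(X) is built from X's parents, X's children, and the co-parents of X.
Children of X: P.
Pa(X) = {D, U}.
For each child, the remaining parents (spouses of X):
  P's other parents are D, R.
MB(X) = {D, P, R, U}, which has 4 nodes.

4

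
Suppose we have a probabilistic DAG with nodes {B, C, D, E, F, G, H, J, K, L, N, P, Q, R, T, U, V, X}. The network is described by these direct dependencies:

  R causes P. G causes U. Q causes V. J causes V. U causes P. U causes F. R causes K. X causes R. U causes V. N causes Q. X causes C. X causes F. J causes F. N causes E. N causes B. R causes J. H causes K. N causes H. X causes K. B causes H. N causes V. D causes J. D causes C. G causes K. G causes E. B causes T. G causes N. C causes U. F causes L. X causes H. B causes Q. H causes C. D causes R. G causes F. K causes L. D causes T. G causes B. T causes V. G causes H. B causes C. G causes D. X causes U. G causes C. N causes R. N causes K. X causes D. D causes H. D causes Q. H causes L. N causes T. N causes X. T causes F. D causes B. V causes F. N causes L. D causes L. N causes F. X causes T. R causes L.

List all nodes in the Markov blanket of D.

{B, C, F, G, H, J, K, L, N, Q, R, T, X}

Parents of D: G, X.
D's children: B, C, H, J, L, Q, R, T.
Co-parents of D (other parents of its children):
  R: N, X
  B: G, N
  H: B, G, N, X
  J: R
  T: B, N, X
  C: B, G, H, X
  Q: B, N
  L: F, H, K, N, R
Union: {G, X} ∪ {B, C, H, J, L, Q, R, T} ∪ {B, F, G, H, K, N, R, X} = {B, C, F, G, H, J, K, L, N, Q, R, T, X}.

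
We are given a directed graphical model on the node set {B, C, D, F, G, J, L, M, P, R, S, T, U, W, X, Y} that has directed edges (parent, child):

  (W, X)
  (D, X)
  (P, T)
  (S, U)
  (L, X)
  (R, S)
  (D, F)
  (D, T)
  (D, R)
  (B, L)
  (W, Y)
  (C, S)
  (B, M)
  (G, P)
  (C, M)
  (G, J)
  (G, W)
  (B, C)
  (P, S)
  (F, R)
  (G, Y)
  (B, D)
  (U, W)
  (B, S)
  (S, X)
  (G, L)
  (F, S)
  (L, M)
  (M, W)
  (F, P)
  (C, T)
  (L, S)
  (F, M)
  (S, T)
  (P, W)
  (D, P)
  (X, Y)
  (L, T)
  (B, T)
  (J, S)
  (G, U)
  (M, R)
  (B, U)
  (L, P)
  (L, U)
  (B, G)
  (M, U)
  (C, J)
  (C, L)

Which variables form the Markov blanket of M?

A node's Markov blanket = Pa ∪ Ch ∪ (parents of Ch other than the node itself).
M has children R, U, W.
Parents of M: B, C, F, L.
Co-parents of M (other parents of its children):
  R: D, F
  U: B, G, L, S
  W: G, P, U
Taking the union gives {B, C, D, F, G, L, P, R, S, U, W}.

{B, C, D, F, G, L, P, R, S, U, W}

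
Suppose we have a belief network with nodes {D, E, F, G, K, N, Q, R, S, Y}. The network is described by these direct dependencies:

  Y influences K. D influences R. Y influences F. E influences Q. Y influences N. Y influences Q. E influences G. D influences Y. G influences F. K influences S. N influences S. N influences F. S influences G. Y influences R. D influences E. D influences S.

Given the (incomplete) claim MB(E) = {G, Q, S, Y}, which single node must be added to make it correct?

Pa(E) = {D}.
E has children G, Q.
Other parents of E's children:
  parents(Q) \ {E} = {Y}.
  G's other parent is S.
MB(E) = {D, G, Q, S, Y}.
Comparing with the claimed set, D is missing.

D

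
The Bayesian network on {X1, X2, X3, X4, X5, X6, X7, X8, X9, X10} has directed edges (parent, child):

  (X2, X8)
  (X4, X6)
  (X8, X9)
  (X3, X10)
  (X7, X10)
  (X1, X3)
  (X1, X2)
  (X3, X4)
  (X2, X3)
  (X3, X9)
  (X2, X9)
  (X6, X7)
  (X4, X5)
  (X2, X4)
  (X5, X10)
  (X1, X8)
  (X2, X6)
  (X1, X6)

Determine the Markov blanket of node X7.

{X3, X5, X6, X10}

By definition, MB(X7) is built from X7's parents, X7's children, and the co-parents of X7.
X7's children: X10.
Pa(X7) = {X6}.
Other parents of X7's children:
  X10: X3, X5
Union: {X6} ∪ {X10} ∪ {X3, X5} = {X3, X5, X6, X10}.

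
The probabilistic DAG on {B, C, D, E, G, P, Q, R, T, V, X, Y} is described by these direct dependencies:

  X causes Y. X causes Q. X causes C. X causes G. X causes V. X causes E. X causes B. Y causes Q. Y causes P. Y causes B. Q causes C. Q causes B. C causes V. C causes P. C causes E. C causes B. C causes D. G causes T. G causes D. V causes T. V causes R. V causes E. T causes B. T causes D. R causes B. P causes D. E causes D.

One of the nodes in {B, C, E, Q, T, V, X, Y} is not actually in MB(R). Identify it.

E

By definition, MB(R) is built from R's parents, R's children, and the co-parents of R.
Ch(R) = {B}.
R's parents: V.
Other parents of R's children:
  B also has parents C, Q, T, X, Y.
MB(R) = {B, C, Q, T, V, X, Y}.
E is neither a parent, child, nor co-parent of R, so it does not belong.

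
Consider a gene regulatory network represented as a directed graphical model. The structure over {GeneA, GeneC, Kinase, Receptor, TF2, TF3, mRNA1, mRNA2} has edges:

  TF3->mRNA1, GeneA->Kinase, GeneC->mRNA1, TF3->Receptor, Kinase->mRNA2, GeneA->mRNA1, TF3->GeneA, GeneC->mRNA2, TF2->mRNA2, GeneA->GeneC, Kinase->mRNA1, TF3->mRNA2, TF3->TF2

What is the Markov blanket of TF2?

Recall MB(v) = parents ∪ children ∪ spouses, where spouses are the other parents of v's children.
TF2's parents: TF3.
TF2's children: mRNA2.
Other parents of TF2's children:
  mRNA2: GeneC, Kinase, TF3
Union: {TF3} ∪ {mRNA2} ∪ {GeneC, Kinase, TF3} = {GeneC, Kinase, TF3, mRNA2}.

{GeneC, Kinase, TF3, mRNA2}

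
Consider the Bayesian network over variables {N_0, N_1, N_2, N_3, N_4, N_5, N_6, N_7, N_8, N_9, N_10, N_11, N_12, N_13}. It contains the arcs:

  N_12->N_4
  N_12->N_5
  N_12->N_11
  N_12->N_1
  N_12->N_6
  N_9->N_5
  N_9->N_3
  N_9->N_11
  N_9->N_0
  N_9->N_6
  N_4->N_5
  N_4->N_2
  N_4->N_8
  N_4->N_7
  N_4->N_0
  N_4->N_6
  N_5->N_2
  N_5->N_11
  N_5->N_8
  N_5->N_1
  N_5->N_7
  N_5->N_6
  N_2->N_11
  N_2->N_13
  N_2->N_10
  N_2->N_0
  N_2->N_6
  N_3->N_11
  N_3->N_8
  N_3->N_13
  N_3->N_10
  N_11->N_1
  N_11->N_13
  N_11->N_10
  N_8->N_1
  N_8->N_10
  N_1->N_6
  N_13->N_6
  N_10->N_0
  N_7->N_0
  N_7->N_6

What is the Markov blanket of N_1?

N_1 has child N_6.
N_1 has parents N_5, N_8, N_11, N_12.
Other parents of N_1's children:
  N_6: N_2, N_4, N_5, N_7, N_9, N_12, N_13
Taking the union gives {N_2, N_4, N_5, N_6, N_7, N_8, N_9, N_11, N_12, N_13}.

{N_2, N_4, N_5, N_6, N_7, N_8, N_9, N_11, N_12, N_13}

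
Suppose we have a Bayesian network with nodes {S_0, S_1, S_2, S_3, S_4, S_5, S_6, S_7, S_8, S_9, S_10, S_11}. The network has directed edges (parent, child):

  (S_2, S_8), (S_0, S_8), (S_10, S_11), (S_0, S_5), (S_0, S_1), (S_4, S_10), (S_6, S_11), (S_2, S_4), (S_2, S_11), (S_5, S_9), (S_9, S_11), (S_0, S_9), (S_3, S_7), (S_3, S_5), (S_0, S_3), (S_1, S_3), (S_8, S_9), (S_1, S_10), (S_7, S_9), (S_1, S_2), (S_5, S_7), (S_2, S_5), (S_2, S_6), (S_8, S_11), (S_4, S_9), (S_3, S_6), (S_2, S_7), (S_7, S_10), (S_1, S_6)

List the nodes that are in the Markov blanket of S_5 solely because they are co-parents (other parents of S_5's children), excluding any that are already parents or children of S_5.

Children of S_5: S_7, S_9.
  S_7: S_2, S_3
  S_9: S_0, S_4, S_7, S_8
Excluding nodes already adjacent to S_5 (S_0, S_2, S_3, S_7, S_9), the co-parent-only contribution is {S_4, S_8}.

{S_4, S_8}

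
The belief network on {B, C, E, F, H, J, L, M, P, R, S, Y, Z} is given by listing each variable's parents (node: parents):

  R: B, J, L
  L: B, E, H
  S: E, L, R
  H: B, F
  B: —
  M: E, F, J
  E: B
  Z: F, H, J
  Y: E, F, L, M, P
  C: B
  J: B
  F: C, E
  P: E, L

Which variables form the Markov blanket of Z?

Parents of Z: F, H, J.
Z has no children.
With no children, Z has no spouses; the co-parent set is empty.
MB(Z) = {F, H, J}.

{F, H, J}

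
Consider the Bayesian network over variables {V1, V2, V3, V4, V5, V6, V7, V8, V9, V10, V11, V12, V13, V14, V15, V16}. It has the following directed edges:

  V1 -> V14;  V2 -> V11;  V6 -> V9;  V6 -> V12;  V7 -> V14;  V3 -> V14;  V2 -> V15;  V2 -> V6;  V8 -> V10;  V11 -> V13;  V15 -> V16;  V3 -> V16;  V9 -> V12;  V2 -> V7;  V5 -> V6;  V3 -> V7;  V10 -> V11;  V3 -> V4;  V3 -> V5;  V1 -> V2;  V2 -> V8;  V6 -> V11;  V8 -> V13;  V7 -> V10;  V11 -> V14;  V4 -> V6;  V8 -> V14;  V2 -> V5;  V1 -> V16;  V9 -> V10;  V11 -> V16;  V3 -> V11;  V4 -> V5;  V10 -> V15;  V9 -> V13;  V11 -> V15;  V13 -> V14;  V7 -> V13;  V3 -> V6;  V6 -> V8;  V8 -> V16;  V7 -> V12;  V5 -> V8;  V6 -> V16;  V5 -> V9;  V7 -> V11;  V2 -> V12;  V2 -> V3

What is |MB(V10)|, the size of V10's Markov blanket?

Recall MB(v) = parents ∪ children ∪ spouses, where spouses are the other parents of v's children.
Parents of V10: V7, V8, V9.
Children of V10: V11, V15.
Parents of each child, excluding V10:
  V11 also has parents V2, V3, V6, V7.
  V15 also has parents V2, V11.
MB(V10) = {V2, V3, V6, V7, V8, V9, V11, V15}, which has 8 nodes.

8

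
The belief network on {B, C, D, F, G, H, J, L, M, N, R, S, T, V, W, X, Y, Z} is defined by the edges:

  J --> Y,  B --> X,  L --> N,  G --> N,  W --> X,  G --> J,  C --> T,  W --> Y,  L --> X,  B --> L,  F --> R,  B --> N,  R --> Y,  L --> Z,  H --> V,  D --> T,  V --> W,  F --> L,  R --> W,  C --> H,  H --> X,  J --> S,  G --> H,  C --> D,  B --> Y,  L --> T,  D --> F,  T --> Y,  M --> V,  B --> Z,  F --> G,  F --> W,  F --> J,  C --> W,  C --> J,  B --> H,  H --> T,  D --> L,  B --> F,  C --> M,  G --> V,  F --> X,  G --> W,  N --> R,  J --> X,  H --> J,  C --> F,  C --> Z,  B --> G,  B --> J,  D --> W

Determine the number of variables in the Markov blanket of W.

A node's Markov blanket = Pa ∪ Ch ∪ (parents of Ch other than the node itself).
Pa(W) = {C, D, F, G, R, V}.
W's children: X, Y.
For each child, the remaining parents (spouses of W):
  X: B, F, H, J, L
  Y: B, J, R, T
MB(W) = {B, C, D, F, G, H, J, L, R, T, V, X, Y}, which has 13 nodes.

13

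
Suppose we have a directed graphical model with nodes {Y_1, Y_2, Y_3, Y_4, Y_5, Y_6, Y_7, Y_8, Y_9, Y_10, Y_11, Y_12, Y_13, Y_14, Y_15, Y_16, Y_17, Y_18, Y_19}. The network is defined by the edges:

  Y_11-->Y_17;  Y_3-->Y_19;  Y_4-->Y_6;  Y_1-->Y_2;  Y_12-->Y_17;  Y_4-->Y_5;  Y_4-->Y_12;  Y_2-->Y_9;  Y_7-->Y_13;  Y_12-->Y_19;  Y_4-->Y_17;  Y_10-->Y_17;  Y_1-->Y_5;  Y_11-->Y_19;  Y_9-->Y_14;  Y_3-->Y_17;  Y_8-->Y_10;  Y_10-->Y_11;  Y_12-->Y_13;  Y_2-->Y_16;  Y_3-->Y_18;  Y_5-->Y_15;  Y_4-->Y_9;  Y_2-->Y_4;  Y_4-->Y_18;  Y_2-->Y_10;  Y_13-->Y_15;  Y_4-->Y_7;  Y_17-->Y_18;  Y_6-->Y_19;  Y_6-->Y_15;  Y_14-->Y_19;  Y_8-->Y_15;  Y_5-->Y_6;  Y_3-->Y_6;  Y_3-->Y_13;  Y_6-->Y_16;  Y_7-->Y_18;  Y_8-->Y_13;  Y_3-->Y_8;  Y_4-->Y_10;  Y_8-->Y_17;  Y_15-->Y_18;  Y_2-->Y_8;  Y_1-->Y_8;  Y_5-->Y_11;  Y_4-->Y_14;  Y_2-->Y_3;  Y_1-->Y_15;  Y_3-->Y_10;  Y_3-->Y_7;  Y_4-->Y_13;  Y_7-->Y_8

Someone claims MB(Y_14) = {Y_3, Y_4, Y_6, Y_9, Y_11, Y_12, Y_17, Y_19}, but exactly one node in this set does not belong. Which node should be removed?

Y_14's parents: Y_4, Y_9.
Y_14 has child Y_19.
For each child, the remaining parents (spouses of Y_14):
  Y_19's other parents are Y_3, Y_6, Y_11, Y_12.
MB(Y_14) = {Y_3, Y_4, Y_6, Y_9, Y_11, Y_12, Y_19}.
Y_17 is neither a parent, child, nor co-parent of Y_14, so it does not belong.

Y_17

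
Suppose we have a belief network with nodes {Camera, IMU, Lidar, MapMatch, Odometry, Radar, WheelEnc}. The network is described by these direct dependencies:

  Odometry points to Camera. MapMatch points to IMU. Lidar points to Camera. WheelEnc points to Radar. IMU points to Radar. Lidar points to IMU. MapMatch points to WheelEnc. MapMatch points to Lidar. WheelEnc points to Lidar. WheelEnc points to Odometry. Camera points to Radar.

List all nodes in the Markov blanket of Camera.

{IMU, Lidar, Odometry, Radar, WheelEnc}

By definition, MB(Camera) is built from Camera's parents, Camera's children, and the co-parents of Camera.
Pa(Camera) = {Lidar, Odometry}.
Camera's children: Radar.
Co-parents of Camera (other parents of its children):
  Radar also has parents IMU, WheelEnc.
MB(Camera) = {IMU, Lidar, Odometry, Radar, WheelEnc}.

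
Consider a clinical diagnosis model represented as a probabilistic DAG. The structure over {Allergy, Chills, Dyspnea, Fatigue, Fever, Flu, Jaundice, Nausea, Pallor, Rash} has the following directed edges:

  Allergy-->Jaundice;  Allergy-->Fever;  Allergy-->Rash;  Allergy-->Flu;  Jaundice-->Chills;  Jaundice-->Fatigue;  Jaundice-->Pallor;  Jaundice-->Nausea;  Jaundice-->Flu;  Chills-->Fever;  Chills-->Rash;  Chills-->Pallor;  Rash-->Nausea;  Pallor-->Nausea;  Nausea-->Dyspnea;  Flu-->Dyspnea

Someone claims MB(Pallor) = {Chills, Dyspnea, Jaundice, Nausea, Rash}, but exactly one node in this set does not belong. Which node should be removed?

Pallor's parents: Chills, Jaundice.
Pallor has child Nausea.
Parents of each child, excluding Pallor:
  parents(Nausea) \ {Pallor} = {Jaundice, Rash}.
MB(Pallor) = {Chills, Jaundice, Nausea, Rash}.
Dyspnea is neither a parent, child, nor co-parent of Pallor, so it does not belong.

Dyspnea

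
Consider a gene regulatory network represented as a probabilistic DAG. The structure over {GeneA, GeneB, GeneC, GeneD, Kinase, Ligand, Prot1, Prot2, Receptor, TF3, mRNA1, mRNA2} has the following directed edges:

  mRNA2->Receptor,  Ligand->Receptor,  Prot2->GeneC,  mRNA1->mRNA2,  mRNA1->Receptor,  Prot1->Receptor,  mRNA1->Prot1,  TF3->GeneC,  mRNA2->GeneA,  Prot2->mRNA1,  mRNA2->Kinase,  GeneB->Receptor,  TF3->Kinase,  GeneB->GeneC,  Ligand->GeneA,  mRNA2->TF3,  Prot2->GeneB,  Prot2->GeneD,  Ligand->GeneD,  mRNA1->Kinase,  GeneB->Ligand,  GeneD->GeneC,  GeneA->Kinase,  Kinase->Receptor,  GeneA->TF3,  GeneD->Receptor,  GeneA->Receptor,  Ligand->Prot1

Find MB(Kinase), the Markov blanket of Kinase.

{GeneA, GeneB, GeneD, Ligand, Prot1, Receptor, TF3, mRNA1, mRNA2}

By definition, MB(Kinase) is built from Kinase's parents, Kinase's children, and the co-parents of Kinase.
Kinase has child Receptor.
Kinase's parents: GeneA, TF3, mRNA1, mRNA2.
For each child, the remaining parents (spouses of Kinase):
  Receptor: GeneA, GeneB, GeneD, Ligand, Prot1, mRNA1, mRNA2
MB(Kinase) = {GeneA, GeneB, GeneD, Ligand, Prot1, Receptor, TF3, mRNA1, mRNA2}.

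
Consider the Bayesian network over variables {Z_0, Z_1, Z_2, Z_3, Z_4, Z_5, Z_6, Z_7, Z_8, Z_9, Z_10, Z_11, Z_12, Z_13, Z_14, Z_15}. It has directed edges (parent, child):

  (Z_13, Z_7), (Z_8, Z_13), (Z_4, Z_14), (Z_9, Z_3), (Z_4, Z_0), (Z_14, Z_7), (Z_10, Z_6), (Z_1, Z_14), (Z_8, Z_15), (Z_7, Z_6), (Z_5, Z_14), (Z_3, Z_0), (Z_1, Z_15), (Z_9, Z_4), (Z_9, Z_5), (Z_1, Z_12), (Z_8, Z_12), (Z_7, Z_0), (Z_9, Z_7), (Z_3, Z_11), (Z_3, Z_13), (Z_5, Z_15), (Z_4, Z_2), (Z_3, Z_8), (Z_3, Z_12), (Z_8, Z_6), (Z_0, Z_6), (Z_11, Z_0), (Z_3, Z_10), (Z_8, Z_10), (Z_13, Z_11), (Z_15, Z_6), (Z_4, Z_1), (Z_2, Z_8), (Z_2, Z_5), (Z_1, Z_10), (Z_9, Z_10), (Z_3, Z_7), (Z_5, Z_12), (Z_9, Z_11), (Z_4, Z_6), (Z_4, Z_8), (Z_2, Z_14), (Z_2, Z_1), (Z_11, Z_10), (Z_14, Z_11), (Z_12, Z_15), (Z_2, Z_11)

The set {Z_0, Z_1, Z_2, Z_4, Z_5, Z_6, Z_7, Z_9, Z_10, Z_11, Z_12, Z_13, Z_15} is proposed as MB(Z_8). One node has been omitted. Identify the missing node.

Z_8 has parents Z_2, Z_3, Z_4.
Z_8 has children Z_6, Z_10, Z_12, Z_13, Z_15.
Co-parents of Z_8 (other parents of its children):
  Z_12 also has parents Z_1, Z_3, Z_5.
  Z_13's other parent is Z_3.
  Z_15 also has parents Z_1, Z_5, Z_12.
  Z_10's other parents are Z_1, Z_3, Z_9, Z_11.
  Z_6's other parents are Z_0, Z_4, Z_7, Z_10, Z_15.
MB(Z_8) = {Z_0, Z_1, Z_2, Z_3, Z_4, Z_5, Z_6, Z_7, Z_9, Z_10, Z_11, Z_12, Z_13, Z_15}.
Comparing with the claimed set, Z_3 is missing.

Z_3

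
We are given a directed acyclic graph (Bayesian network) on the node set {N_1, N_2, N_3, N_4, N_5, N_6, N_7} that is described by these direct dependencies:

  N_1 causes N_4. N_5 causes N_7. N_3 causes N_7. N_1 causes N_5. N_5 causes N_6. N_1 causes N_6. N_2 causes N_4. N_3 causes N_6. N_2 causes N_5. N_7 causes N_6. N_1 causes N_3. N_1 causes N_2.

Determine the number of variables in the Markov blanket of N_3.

4

A node's Markov blanket = Pa ∪ Ch ∪ (parents of Ch other than the node itself).
N_3's parents: N_1.
Ch(N_3) = {N_6, N_7}.
Parents of each child, excluding N_3:
  N_7 also has parent N_5.
  N_6 also has parents N_1, N_5, N_7.
MB(N_3) = {N_1, N_5, N_6, N_7}, which has 4 nodes.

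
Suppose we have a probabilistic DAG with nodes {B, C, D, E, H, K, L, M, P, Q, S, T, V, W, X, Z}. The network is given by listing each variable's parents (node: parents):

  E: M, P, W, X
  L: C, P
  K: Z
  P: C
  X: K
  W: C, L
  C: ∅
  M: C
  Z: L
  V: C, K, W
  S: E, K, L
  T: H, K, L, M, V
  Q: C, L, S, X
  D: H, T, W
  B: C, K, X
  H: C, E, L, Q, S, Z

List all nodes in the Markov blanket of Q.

{C, E, H, L, S, X, Z}

The Markov blanket of a node is its parents, its children, and the other parents of its children.
Q's parents: C, L, S, X.
Ch(Q) = {H}.
Other parents of Q's children:
  H: C, E, L, S, Z
Taking the union gives {C, E, H, L, S, X, Z}.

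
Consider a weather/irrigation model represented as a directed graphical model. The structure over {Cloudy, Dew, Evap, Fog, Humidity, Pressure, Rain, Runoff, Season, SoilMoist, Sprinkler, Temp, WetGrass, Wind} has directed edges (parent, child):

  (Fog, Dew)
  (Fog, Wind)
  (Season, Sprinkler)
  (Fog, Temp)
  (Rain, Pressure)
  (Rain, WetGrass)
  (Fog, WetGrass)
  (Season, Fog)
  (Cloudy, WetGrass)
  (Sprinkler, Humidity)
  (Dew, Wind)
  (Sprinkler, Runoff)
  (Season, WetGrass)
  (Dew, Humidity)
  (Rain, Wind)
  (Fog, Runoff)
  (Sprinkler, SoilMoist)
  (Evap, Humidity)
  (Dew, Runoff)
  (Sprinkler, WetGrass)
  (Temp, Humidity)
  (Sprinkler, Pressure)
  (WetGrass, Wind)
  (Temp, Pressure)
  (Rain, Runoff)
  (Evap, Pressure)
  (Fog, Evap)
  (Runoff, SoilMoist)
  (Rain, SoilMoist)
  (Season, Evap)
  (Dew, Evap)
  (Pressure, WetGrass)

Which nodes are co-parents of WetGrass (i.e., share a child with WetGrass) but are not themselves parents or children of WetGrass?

Children of WetGrass: Wind.
  Wind: Dew, Fog, Rain
Excluding nodes already adjacent to WetGrass (Cloudy, Fog, Pressure, Rain, Season, Sprinkler, Wind), the co-parent-only contribution is {Dew}.

{Dew}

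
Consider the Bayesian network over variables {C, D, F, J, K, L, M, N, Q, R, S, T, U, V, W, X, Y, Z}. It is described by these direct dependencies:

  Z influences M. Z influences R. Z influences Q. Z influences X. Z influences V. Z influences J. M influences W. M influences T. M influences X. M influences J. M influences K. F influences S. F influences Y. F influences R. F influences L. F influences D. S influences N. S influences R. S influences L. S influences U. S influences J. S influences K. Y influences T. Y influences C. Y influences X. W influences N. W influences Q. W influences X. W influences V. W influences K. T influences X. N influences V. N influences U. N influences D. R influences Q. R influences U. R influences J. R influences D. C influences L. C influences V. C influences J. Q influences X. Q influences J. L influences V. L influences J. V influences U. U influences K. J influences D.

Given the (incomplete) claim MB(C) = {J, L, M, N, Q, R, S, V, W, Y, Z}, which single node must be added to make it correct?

The Markov blanket of a node is its parents, its children, and the other parents of its children.
Parents of C: Y.
C's children: J, L, V.
Other parents of C's children:
  L's other parents are F, S.
  V's other parents are L, N, W, Z.
  parents(J) \ {C} = {L, M, Q, R, S, Z}.
MB(C) = {F, J, L, M, N, Q, R, S, V, W, Y, Z}.
Comparing with the claimed set, F is missing.

F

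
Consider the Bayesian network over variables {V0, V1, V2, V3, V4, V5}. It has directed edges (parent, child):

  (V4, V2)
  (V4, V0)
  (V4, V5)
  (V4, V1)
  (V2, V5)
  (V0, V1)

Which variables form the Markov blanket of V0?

V0 has parent V4.
Ch(V0) = {V1}.
For each child, the remaining parents (spouses of V0):
  V1 also has parent V4.
Union: {V4} ∪ {V1} ∪ {V4} = {V1, V4}.

{V1, V4}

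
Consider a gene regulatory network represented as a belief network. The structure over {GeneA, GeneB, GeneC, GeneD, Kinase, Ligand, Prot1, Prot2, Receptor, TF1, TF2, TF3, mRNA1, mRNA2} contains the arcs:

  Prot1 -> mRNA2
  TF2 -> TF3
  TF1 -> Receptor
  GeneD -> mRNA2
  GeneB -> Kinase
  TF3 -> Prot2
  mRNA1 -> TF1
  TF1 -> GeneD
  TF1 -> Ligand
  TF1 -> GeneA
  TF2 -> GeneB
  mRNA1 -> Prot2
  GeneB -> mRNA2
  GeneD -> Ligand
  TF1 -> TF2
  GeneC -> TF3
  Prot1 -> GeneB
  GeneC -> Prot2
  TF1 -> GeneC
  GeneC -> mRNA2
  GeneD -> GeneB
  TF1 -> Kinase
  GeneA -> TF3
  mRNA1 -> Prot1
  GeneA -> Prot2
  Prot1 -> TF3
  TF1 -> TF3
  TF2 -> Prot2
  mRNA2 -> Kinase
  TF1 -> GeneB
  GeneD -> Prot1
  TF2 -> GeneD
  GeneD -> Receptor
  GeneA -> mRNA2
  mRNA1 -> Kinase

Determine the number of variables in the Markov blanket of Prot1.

9

Prot1's children: GeneB, TF3, mRNA2.
Parents of Prot1: GeneD, mRNA1.
Other parents of Prot1's children:
  parents(TF3) \ {Prot1} = {GeneA, GeneC, TF1, TF2}.
  GeneB also has parents GeneD, TF1, TF2.
  parents(mRNA2) \ {Prot1} = {GeneA, GeneB, GeneC, GeneD}.
MB(Prot1) = {GeneA, GeneB, GeneC, GeneD, TF1, TF2, TF3, mRNA1, mRNA2}, which has 9 nodes.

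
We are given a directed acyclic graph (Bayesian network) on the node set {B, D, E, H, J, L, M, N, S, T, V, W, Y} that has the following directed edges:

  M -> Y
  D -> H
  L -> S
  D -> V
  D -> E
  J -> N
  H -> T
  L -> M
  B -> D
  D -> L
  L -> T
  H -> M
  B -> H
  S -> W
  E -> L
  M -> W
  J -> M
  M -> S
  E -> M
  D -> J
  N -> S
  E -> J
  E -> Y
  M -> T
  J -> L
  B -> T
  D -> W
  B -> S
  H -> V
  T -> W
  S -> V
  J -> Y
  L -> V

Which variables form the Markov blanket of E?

{D, H, J, L, M, Y}

The Markov blanket of a node is its parents, its children, and the other parents of its children.
Children of E: J, L, M, Y.
E's parents: D.
Co-parents of E (other parents of its children):
  J's other parent is D.
  parents(L) \ {E} = {D, J}.
  parents(M) \ {E} = {H, J, L}.
  Y's other parents are J, M.
MB(E) = {D, H, J, L, M, Y}.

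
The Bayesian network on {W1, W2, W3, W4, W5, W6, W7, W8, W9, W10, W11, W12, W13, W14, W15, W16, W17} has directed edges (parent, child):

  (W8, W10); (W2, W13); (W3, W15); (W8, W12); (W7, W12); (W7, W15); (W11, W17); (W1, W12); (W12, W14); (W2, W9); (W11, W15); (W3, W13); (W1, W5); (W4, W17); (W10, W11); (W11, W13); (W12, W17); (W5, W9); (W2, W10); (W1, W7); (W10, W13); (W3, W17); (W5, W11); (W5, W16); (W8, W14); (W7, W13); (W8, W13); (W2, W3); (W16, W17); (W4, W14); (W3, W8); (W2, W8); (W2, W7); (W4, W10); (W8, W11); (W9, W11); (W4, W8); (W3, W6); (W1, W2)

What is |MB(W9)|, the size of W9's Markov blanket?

5

A node's Markov blanket = Pa ∪ Ch ∪ (parents of Ch other than the node itself).
Pa(W9) = {W2, W5}.
Children of W9: W11.
Parents of each child, excluding W9:
  parents(W11) \ {W9} = {W5, W8, W10}.
MB(W9) = {W2, W5, W8, W10, W11}, which has 5 nodes.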